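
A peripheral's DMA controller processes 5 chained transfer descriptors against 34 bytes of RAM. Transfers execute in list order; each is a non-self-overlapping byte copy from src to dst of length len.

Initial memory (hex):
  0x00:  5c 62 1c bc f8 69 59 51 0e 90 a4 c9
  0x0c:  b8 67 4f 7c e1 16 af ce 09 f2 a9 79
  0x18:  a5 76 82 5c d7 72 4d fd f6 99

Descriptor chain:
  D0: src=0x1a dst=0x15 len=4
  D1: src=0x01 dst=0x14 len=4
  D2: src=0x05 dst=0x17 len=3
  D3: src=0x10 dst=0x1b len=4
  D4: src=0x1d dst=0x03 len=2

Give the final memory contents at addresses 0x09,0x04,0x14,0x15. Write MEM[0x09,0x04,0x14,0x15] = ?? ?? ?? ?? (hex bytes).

D0: mem[0x15..0x18] <- [82 5c d7 72]
D1: mem[0x14..0x17] <- [62 1c bc f8]
D2: mem[0x17..0x19] <- [69 59 51]
D3: mem[0x1b..0x1e] <- [e1 16 af ce]
D4: mem[0x03..0x04] <- [af ce]
query mem[0x09]=0x90, mem[0x04]=0xce, mem[0x14]=0x62, mem[0x15]=0x1c

MEM[0x09,0x04,0x14,0x15] = 90 ce 62 1c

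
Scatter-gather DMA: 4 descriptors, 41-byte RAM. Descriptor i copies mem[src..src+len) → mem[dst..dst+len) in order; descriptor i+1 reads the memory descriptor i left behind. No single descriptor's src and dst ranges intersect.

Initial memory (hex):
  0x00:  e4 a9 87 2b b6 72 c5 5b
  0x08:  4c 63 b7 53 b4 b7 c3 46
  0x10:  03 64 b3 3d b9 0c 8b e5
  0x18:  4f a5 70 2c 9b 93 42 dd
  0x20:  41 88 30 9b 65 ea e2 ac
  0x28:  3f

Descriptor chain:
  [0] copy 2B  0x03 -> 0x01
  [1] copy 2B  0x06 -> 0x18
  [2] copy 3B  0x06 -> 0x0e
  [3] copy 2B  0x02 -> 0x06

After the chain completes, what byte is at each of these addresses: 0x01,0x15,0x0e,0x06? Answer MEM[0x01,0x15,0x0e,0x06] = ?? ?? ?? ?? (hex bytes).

D0: mem[0x01..0x02] <- [2b b6]
D1: mem[0x18..0x19] <- [c5 5b]
D2: mem[0x0e..0x10] <- [c5 5b 4c]
D3: mem[0x06..0x07] <- [b6 2b]
query mem[0x01]=0x2b, mem[0x15]=0x0c, mem[0x0e]=0xc5, mem[0x06]=0xb6

MEM[0x01,0x15,0x0e,0x06] = 2b 0c c5 b6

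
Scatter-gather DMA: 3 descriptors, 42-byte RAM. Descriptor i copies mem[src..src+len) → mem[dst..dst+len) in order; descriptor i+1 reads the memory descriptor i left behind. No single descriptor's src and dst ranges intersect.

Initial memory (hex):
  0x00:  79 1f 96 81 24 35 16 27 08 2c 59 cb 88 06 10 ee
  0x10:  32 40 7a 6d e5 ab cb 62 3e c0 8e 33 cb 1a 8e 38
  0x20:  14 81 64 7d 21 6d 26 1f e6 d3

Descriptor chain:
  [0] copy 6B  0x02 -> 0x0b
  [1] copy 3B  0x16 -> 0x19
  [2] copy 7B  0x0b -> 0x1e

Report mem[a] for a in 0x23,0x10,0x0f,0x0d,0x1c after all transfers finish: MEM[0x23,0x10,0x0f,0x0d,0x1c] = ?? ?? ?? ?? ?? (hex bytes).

MEM[0x23,0x10,0x0f,0x0d,0x1c] = 27 27 16 24 cb

  after D0: wrote 6B at 0x0b = 968124351627
  after D1: wrote 3B at 0x19 = cb623e
  after D2: wrote 7B at 0x1e = 96812435162740
query mem[0x23]=0x27, mem[0x10]=0x27, mem[0x0f]=0x16, mem[0x0d]=0x24, mem[0x1c]=0xcb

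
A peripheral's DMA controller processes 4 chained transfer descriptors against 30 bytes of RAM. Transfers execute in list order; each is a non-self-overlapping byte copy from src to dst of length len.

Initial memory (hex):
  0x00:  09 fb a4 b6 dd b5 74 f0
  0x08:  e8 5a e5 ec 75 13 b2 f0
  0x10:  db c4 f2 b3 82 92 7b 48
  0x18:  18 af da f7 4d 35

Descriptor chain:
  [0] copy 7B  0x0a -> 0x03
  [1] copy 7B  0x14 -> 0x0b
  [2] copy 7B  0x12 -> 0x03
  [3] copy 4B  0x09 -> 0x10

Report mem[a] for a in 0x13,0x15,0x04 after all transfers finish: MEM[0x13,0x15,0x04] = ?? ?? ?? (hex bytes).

#0 dst[0x03+7] := {0xe5,0xec,0x75,0x13,0xb2,0xf0,0xdb}
#1 dst[0x0b+7] := {0x82,0x92,0x7b,0x48,0x18,0xaf,0xda}
#2 dst[0x03+7] := {0xf2,0xb3,0x82,0x92,0x7b,0x48,0x18}
#3 dst[0x10+4] := {0x18,0xe5,0x82,0x92}
query mem[0x13]=0x92, mem[0x15]=0x92, mem[0x04]=0xb3

MEM[0x13,0x15,0x04] = 92 92 b3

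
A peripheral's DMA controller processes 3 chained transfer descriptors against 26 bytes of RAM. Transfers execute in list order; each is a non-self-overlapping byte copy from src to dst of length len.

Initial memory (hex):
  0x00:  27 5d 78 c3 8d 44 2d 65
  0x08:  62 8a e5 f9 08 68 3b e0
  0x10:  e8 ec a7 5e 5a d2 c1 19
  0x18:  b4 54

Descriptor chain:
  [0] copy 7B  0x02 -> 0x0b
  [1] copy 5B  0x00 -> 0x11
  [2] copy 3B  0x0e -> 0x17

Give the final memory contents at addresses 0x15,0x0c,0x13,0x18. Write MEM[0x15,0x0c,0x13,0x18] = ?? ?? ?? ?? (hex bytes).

#0 dst[0x0b+7] := {0x78,0xc3,0x8d,0x44,0x2d,0x65,0x62}
#1 dst[0x11+5] := {0x27,0x5d,0x78,0xc3,0x8d}
#2 dst[0x17+3] := {0x44,0x2d,0x65}
query mem[0x15]=0x8d, mem[0x0c]=0xc3, mem[0x13]=0x78, mem[0x18]=0x2d

MEM[0x15,0x0c,0x13,0x18] = 8d c3 78 2d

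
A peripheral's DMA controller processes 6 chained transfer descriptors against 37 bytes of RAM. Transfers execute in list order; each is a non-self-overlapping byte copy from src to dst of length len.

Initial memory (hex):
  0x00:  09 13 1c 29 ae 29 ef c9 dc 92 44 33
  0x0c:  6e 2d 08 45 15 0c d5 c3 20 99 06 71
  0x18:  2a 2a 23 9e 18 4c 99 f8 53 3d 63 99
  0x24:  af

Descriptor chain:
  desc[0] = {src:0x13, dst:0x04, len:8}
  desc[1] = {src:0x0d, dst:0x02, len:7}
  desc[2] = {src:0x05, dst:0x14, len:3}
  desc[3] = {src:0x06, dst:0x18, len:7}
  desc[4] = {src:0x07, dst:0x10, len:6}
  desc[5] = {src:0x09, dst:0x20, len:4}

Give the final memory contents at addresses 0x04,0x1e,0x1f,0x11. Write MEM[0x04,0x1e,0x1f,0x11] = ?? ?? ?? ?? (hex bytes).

MEM[0x04,0x1e,0x1f,0x11] = 45 6e f8 c3

#0 dst[0x04+8] := {0xc3,0x20,0x99,0x06,0x71,0x2a,0x2a,0x23}
#1 dst[0x02+7] := {0x2d,0x08,0x45,0x15,0x0c,0xd5,0xc3}
#2 dst[0x14+3] := {0x15,0x0c,0xd5}
#3 dst[0x18+7] := {0x0c,0xd5,0xc3,0x2a,0x2a,0x23,0x6e}
#4 dst[0x10+6] := {0xd5,0xc3,0x2a,0x2a,0x23,0x6e}
#5 dst[0x20+4] := {0x2a,0x2a,0x23,0x6e}
query mem[0x04]=0x45, mem[0x1e]=0x6e, mem[0x1f]=0xf8, mem[0x11]=0xc3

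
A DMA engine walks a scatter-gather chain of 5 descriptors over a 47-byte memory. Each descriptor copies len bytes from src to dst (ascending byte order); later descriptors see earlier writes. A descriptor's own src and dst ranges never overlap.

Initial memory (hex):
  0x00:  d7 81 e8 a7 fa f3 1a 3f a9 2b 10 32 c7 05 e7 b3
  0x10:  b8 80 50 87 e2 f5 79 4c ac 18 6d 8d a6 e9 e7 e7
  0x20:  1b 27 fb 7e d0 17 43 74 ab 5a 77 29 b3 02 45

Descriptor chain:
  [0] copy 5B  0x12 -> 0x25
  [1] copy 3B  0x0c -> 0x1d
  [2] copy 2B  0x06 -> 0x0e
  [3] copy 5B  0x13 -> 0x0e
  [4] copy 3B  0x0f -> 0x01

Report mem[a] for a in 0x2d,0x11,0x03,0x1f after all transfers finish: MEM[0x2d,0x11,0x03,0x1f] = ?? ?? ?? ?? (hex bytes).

MEM[0x2d,0x11,0x03,0x1f] = 02 79 79 e7

[0] 0x12->0x25 len=5 : 50 87 e2 f5 79
[1] 0x0c->0x1d len=3 : c7 05 e7
[2] 0x06->0x0e len=2 : 1a 3f
[3] 0x13->0x0e len=5 : 87 e2 f5 79 4c
[4] 0x0f->0x01 len=3 : e2 f5 79
query mem[0x2d]=0x02, mem[0x11]=0x79, mem[0x03]=0x79, mem[0x1f]=0xe7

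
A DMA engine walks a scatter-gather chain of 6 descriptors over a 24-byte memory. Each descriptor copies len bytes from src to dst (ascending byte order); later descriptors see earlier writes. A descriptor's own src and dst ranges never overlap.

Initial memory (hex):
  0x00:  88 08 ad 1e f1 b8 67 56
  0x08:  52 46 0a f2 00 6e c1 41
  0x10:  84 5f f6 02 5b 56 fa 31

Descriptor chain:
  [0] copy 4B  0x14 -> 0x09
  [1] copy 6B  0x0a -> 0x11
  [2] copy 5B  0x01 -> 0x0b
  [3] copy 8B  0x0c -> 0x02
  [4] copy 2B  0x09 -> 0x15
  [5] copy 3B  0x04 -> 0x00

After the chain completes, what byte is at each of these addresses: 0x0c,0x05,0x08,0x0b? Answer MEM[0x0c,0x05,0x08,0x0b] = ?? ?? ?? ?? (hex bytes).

D0: mem[0x09..0x0c] <- [5b 56 fa 31]
D1: mem[0x11..0x16] <- [56 fa 31 6e c1 41]
D2: mem[0x0b..0x0f] <- [08 ad 1e f1 b8]
D3: mem[0x02..0x09] <- [ad 1e f1 b8 84 56 fa 31]
D4: mem[0x15..0x16] <- [31 56]
D5: mem[0x00..0x02] <- [f1 b8 84]
query mem[0x0c]=0xad, mem[0x05]=0xb8, mem[0x08]=0xfa, mem[0x0b]=0x08

MEM[0x0c,0x05,0x08,0x0b] = ad b8 fa 08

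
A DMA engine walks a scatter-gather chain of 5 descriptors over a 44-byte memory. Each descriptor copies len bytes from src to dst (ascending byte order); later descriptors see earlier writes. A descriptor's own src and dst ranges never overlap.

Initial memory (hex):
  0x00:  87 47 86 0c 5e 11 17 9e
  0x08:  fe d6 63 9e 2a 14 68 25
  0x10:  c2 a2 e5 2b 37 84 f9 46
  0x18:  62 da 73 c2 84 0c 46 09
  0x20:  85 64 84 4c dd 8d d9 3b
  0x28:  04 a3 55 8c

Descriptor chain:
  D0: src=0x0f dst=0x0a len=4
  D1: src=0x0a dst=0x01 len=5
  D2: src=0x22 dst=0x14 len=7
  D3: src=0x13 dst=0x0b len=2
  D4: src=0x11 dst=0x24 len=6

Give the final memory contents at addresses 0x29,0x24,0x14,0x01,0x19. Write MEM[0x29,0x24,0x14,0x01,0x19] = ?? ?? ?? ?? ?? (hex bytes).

MEM[0x29,0x24,0x14,0x01,0x19] = dd a2 84 25 3b

D0: mem[0x0a..0x0d] <- [25 c2 a2 e5]
D1: mem[0x01..0x05] <- [25 c2 a2 e5 68]
D2: mem[0x14..0x1a] <- [84 4c dd 8d d9 3b 04]
D3: mem[0x0b..0x0c] <- [2b 84]
D4: mem[0x24..0x29] <- [a2 e5 2b 84 4c dd]
query mem[0x29]=0xdd, mem[0x24]=0xa2, mem[0x14]=0x84, mem[0x01]=0x25, mem[0x19]=0x3b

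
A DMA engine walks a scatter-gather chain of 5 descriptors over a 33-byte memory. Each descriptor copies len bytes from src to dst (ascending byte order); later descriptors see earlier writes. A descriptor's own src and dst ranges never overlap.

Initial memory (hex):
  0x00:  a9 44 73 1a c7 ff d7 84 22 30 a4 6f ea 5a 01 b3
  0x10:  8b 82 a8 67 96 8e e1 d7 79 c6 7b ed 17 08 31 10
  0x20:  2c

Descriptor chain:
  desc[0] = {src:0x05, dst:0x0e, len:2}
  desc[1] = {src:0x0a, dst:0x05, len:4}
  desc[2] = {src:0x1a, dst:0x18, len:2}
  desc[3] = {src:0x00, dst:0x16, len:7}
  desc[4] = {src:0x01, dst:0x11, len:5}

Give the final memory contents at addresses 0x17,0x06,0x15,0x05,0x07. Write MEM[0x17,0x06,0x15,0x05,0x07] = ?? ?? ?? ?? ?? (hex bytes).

D0: mem[0x0e..0x0f] <- [ff d7]
D1: mem[0x05..0x08] <- [a4 6f ea 5a]
D2: mem[0x18..0x19] <- [7b ed]
D3: mem[0x16..0x1c] <- [a9 44 73 1a c7 a4 6f]
D4: mem[0x11..0x15] <- [44 73 1a c7 a4]
query mem[0x17]=0x44, mem[0x06]=0x6f, mem[0x15]=0xa4, mem[0x05]=0xa4, mem[0x07]=0xea

MEM[0x17,0x06,0x15,0x05,0x07] = 44 6f a4 a4 ea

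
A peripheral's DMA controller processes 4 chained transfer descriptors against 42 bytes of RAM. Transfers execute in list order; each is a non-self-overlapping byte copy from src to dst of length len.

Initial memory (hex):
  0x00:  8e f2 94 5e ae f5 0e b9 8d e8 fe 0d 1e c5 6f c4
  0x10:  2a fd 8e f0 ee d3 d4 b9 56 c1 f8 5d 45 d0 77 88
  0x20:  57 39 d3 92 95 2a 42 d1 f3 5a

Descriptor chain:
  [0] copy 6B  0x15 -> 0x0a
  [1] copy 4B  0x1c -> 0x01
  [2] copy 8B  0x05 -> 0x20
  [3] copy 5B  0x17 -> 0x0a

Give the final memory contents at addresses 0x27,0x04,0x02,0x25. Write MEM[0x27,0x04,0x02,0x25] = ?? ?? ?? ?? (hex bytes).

[0] 0x15->0x0a len=6 : d3 d4 b9 56 c1 f8
[1] 0x1c->0x01 len=4 : 45 d0 77 88
[2] 0x05->0x20 len=8 : f5 0e b9 8d e8 d3 d4 b9
[3] 0x17->0x0a len=5 : b9 56 c1 f8 5d
query mem[0x27]=0xb9, mem[0x04]=0x88, mem[0x02]=0xd0, mem[0x25]=0xd3

MEM[0x27,0x04,0x02,0x25] = b9 88 d0 d3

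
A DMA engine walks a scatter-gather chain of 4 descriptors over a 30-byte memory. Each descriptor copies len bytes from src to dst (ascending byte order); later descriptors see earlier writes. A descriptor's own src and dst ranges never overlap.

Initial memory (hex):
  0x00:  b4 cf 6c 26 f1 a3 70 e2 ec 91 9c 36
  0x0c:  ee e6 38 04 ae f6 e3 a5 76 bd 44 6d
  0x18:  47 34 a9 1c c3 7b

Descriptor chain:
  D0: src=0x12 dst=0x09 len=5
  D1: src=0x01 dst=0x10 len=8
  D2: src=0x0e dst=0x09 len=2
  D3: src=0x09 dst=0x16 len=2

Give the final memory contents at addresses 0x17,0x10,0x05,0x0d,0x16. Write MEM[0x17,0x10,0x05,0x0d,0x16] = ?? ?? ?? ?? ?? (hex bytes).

#0 dst[0x09+5] := {0xe3,0xa5,0x76,0xbd,0x44}
#1 dst[0x10+8] := {0xcf,0x6c,0x26,0xf1,0xa3,0x70,0xe2,0xec}
#2 dst[0x09+2] := {0x38,0x04}
#3 dst[0x16+2] := {0x38,0x04}
query mem[0x17]=0x04, mem[0x10]=0xcf, mem[0x05]=0xa3, mem[0x0d]=0x44, mem[0x16]=0x38

MEM[0x17,0x10,0x05,0x0d,0x16] = 04 cf a3 44 38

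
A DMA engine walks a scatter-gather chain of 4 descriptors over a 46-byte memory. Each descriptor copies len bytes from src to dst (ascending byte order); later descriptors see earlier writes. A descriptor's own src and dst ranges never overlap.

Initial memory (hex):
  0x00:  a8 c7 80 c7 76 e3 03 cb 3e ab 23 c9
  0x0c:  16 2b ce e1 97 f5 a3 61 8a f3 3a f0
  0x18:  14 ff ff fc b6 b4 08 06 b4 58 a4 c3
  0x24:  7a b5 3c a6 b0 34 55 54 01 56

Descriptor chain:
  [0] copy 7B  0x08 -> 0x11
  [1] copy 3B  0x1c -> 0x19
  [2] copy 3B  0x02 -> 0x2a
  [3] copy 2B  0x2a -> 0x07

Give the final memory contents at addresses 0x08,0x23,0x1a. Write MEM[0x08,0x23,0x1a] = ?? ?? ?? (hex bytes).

MEM[0x08,0x23,0x1a] = c7 c3 b4

#0 dst[0x11+7] := {0x3e,0xab,0x23,0xc9,0x16,0x2b,0xce}
#1 dst[0x19+3] := {0xb6,0xb4,0x08}
#2 dst[0x2a+3] := {0x80,0xc7,0x76}
#3 dst[0x07+2] := {0x80,0xc7}
query mem[0x08]=0xc7, mem[0x23]=0xc3, mem[0x1a]=0xb4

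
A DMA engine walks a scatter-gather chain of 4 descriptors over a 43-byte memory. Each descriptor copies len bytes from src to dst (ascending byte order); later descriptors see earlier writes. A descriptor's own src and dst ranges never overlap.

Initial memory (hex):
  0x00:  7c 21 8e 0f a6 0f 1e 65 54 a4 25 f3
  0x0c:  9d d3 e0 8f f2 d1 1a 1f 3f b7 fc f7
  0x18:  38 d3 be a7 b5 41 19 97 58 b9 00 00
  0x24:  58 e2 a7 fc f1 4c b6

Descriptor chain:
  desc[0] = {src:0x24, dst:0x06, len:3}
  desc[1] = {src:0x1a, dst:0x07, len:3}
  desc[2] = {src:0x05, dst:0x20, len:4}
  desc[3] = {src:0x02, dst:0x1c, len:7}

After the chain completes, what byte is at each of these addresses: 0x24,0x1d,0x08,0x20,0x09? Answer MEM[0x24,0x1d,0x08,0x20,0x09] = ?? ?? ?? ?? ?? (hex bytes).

#0 dst[0x06+3] := {0x58,0xe2,0xa7}
#1 dst[0x07+3] := {0xbe,0xa7,0xb5}
#2 dst[0x20+4] := {0x0f,0x58,0xbe,0xa7}
#3 dst[0x1c+7] := {0x8e,0x0f,0xa6,0x0f,0x58,0xbe,0xa7}
query mem[0x24]=0x58, mem[0x1d]=0x0f, mem[0x08]=0xa7, mem[0x20]=0x58, mem[0x09]=0xb5

MEM[0x24,0x1d,0x08,0x20,0x09] = 58 0f a7 58 b5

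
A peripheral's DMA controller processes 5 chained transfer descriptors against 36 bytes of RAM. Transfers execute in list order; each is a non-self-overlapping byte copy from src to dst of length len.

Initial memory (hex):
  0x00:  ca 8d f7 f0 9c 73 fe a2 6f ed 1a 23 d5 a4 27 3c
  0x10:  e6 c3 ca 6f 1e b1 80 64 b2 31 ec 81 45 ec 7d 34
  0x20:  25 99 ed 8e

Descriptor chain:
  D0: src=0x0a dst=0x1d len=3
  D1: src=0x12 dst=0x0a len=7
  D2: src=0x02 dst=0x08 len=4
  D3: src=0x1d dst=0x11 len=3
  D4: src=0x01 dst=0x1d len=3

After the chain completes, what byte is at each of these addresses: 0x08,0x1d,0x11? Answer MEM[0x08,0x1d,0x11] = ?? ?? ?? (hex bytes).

MEM[0x08,0x1d,0x11] = f7 8d 1a

[0] 0x0a->0x1d len=3 : 1a 23 d5
[1] 0x12->0x0a len=7 : ca 6f 1e b1 80 64 b2
[2] 0x02->0x08 len=4 : f7 f0 9c 73
[3] 0x1d->0x11 len=3 : 1a 23 d5
[4] 0x01->0x1d len=3 : 8d f7 f0
query mem[0x08]=0xf7, mem[0x1d]=0x8d, mem[0x11]=0x1a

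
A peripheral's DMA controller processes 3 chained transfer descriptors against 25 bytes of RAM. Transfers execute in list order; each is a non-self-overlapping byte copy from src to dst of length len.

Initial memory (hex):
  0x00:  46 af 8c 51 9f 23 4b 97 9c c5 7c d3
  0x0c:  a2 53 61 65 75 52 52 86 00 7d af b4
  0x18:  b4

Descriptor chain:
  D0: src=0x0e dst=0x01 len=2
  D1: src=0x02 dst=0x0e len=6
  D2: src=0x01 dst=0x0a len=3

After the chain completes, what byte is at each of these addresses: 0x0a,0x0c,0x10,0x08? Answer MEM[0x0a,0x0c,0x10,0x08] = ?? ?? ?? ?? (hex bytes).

[0] 0x0e->0x01 len=2 : 61 65
[1] 0x02->0x0e len=6 : 65 51 9f 23 4b 97
[2] 0x01->0x0a len=3 : 61 65 51
query mem[0x0a]=0x61, mem[0x0c]=0x51, mem[0x10]=0x9f, mem[0x08]=0x9c

MEM[0x0a,0x0c,0x10,0x08] = 61 51 9f 9c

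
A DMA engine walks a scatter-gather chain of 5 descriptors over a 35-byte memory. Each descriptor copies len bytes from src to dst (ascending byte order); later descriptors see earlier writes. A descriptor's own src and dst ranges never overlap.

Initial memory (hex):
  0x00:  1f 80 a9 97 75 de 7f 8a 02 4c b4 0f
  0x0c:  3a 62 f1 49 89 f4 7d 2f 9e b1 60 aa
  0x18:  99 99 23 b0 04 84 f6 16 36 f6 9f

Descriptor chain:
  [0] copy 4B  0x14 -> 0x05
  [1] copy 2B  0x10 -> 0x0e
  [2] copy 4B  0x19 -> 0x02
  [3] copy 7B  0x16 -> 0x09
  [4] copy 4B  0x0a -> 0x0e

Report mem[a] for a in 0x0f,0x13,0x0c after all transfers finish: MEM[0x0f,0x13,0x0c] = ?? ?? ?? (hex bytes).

MEM[0x0f,0x13,0x0c] = 99 2f 99

  after D0: wrote 4B at 0x05 = 9eb160aa
  after D1: wrote 2B at 0x0e = 89f4
  after D2: wrote 4B at 0x02 = 9923b004
  after D3: wrote 7B at 0x09 = 60aa999923b004
  after D4: wrote 4B at 0x0e = aa999923
query mem[0x0f]=0x99, mem[0x13]=0x2f, mem[0x0c]=0x99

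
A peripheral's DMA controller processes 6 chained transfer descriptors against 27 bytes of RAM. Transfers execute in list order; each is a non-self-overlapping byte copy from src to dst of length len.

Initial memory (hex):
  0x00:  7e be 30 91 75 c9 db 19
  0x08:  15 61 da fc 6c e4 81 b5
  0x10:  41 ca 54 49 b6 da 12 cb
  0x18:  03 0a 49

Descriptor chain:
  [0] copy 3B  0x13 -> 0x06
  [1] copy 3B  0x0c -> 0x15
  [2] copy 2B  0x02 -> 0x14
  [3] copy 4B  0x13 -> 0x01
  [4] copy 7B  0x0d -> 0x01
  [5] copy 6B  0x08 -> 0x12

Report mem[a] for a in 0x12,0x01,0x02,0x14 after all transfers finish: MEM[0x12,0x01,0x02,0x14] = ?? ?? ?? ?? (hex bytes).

D0: mem[0x06..0x08] <- [49 b6 da]
D1: mem[0x15..0x17] <- [6c e4 81]
D2: mem[0x14..0x15] <- [30 91]
D3: mem[0x01..0x04] <- [49 30 91 e4]
D4: mem[0x01..0x07] <- [e4 81 b5 41 ca 54 49]
D5: mem[0x12..0x17] <- [da 61 da fc 6c e4]
query mem[0x12]=0xda, mem[0x01]=0xe4, mem[0x02]=0x81, mem[0x14]=0xda

MEM[0x12,0x01,0x02,0x14] = da e4 81 da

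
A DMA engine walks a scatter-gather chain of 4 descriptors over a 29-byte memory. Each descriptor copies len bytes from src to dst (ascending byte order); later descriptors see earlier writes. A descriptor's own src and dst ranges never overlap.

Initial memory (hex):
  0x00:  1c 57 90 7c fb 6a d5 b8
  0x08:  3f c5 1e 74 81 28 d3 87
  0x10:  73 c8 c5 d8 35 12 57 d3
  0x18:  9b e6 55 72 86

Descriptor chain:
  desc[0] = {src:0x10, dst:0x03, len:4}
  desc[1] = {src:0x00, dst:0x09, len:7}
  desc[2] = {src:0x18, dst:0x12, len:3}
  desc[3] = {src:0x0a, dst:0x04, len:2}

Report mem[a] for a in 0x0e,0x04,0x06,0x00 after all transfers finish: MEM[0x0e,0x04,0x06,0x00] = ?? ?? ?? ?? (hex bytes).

MEM[0x0e,0x04,0x06,0x00] = c5 57 d8 1c

  after D0: wrote 4B at 0x03 = 73c8c5d8
  after D1: wrote 7B at 0x09 = 1c579073c8c5d8
  after D2: wrote 3B at 0x12 = 9be655
  after D3: wrote 2B at 0x04 = 5790
query mem[0x0e]=0xc5, mem[0x04]=0x57, mem[0x06]=0xd8, mem[0x00]=0x1c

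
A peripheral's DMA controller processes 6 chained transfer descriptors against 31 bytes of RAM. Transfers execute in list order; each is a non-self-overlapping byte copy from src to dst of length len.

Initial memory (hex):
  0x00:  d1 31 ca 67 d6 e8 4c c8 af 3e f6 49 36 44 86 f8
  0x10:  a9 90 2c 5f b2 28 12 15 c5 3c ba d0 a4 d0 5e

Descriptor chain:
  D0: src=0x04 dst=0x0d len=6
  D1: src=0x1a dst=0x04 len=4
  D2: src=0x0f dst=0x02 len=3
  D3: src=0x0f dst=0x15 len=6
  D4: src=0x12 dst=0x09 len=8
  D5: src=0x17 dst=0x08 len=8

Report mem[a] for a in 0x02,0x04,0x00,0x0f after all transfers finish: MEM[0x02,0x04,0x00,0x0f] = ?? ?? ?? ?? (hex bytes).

MEM[0x02,0x04,0x00,0x0f] = 4c af d1 5e

D0: mem[0x0d..0x12] <- [d6 e8 4c c8 af 3e]
D1: mem[0x04..0x07] <- [ba d0 a4 d0]
D2: mem[0x02..0x04] <- [4c c8 af]
D3: mem[0x15..0x1a] <- [4c c8 af 3e 5f b2]
D4: mem[0x09..0x10] <- [3e 5f b2 4c c8 af 3e 5f]
D5: mem[0x08..0x0f] <- [af 3e 5f b2 d0 a4 d0 5e]
query mem[0x02]=0x4c, mem[0x04]=0xaf, mem[0x00]=0xd1, mem[0x0f]=0x5e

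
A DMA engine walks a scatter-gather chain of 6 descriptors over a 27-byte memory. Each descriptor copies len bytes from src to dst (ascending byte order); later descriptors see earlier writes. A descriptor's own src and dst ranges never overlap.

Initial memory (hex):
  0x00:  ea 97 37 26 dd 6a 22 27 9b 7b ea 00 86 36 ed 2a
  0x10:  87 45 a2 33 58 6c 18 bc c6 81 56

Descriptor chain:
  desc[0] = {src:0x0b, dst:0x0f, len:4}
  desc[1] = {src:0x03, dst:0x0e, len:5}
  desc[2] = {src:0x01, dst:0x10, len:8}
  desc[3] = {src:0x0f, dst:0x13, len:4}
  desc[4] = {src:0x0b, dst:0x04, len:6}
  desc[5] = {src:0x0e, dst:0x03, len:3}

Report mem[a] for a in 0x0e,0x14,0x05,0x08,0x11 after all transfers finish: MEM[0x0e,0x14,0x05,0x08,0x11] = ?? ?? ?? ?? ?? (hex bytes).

#0 dst[0x0f+4] := {0x00,0x86,0x36,0xed}
#1 dst[0x0e+5] := {0x26,0xdd,0x6a,0x22,0x27}
#2 dst[0x10+8] := {0x97,0x37,0x26,0xdd,0x6a,0x22,0x27,0x9b}
#3 dst[0x13+4] := {0xdd,0x97,0x37,0x26}
#4 dst[0x04+6] := {0x00,0x86,0x36,0x26,0xdd,0x97}
#5 dst[0x03+3] := {0x26,0xdd,0x97}
query mem[0x0e]=0x26, mem[0x14]=0x97, mem[0x05]=0x97, mem[0x08]=0xdd, mem[0x11]=0x37

MEM[0x0e,0x14,0x05,0x08,0x11] = 26 97 97 dd 37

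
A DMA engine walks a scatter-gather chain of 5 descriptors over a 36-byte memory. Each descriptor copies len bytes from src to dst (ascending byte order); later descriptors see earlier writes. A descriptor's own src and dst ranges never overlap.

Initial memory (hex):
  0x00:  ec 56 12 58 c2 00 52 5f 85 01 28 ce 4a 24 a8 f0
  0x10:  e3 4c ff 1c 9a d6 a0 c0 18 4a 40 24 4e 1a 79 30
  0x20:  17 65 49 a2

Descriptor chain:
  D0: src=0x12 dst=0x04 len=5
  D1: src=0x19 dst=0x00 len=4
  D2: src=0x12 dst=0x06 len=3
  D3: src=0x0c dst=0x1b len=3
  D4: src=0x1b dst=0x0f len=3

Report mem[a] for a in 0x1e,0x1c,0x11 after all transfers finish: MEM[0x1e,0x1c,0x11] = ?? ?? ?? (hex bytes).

[0] 0x12->0x04 len=5 : ff 1c 9a d6 a0
[1] 0x19->0x00 len=4 : 4a 40 24 4e
[2] 0x12->0x06 len=3 : ff 1c 9a
[3] 0x0c->0x1b len=3 : 4a 24 a8
[4] 0x1b->0x0f len=3 : 4a 24 a8
query mem[0x1e]=0x79, mem[0x1c]=0x24, mem[0x11]=0xa8

MEM[0x1e,0x1c,0x11] = 79 24 a8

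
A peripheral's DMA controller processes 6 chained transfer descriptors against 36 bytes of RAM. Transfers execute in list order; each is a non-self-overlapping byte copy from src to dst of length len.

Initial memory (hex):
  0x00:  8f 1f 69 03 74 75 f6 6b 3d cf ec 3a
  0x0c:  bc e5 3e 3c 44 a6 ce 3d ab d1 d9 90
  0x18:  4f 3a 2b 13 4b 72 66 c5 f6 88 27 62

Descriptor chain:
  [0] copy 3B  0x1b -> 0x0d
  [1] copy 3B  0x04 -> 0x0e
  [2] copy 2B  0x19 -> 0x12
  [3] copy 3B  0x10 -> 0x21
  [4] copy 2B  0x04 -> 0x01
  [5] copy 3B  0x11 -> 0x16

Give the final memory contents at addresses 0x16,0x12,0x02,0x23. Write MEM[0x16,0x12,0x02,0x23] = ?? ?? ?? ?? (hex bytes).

MEM[0x16,0x12,0x02,0x23] = a6 3a 75 3a

D0: mem[0x0d..0x0f] <- [13 4b 72]
D1: mem[0x0e..0x10] <- [74 75 f6]
D2: mem[0x12..0x13] <- [3a 2b]
D3: mem[0x21..0x23] <- [f6 a6 3a]
D4: mem[0x01..0x02] <- [74 75]
D5: mem[0x16..0x18] <- [a6 3a 2b]
query mem[0x16]=0xa6, mem[0x12]=0x3a, mem[0x02]=0x75, mem[0x23]=0x3a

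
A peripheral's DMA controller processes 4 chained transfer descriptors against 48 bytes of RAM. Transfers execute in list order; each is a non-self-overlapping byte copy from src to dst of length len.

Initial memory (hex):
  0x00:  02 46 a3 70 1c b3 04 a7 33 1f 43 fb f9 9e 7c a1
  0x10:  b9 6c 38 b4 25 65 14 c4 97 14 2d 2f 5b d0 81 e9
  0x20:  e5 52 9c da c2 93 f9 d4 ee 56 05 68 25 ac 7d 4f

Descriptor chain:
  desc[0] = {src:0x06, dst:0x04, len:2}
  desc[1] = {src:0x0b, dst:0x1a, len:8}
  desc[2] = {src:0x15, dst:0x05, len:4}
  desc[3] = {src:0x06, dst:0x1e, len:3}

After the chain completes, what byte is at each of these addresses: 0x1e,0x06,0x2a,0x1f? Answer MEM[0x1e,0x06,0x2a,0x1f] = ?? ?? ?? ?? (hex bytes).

MEM[0x1e,0x06,0x2a,0x1f] = 14 14 05 c4

  after D0: wrote 2B at 0x04 = 04a7
  after D1: wrote 8B at 0x1a = fbf99e7ca1b96c38
  after D2: wrote 4B at 0x05 = 6514c497
  after D3: wrote 3B at 0x1e = 14c497
query mem[0x1e]=0x14, mem[0x06]=0x14, mem[0x2a]=0x05, mem[0x1f]=0xc4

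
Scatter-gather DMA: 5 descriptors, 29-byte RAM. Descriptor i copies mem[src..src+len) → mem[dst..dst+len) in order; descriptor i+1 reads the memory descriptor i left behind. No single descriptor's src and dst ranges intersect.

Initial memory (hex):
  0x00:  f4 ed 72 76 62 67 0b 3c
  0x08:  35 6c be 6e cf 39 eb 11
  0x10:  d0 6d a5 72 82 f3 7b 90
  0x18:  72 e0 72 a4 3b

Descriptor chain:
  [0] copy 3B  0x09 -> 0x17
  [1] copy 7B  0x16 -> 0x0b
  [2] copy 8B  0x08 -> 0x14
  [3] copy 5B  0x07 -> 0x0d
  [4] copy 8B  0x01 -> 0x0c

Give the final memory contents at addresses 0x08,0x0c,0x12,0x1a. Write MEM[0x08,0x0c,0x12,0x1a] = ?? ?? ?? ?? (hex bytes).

MEM[0x08,0x0c,0x12,0x1a] = 35 ed 3c 6e

  after D0: wrote 3B at 0x17 = 6cbe6e
  after D1: wrote 7B at 0x0b = 7b6cbe6e72a43b
  after D2: wrote 8B at 0x14 = 356cbe7b6cbe6e72
  after D3: wrote 5B at 0x0d = 3c356cbe7b
  after D4: wrote 8B at 0x0c = ed727662670b3c35
query mem[0x08]=0x35, mem[0x0c]=0xed, mem[0x12]=0x3c, mem[0x1a]=0x6e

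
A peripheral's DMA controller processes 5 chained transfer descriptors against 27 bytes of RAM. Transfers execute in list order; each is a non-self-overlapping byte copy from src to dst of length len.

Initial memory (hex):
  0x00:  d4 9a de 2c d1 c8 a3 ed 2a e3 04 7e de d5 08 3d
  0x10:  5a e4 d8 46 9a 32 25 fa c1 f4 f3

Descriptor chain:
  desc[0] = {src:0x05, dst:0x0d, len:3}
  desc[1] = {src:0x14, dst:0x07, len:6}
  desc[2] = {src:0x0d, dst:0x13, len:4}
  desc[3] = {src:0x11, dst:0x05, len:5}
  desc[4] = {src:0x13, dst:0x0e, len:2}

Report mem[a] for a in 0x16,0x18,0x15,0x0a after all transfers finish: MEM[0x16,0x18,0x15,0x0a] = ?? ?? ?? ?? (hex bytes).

#0 dst[0x0d+3] := {0xc8,0xa3,0xed}
#1 dst[0x07+6] := {0x9a,0x32,0x25,0xfa,0xc1,0xf4}
#2 dst[0x13+4] := {0xc8,0xa3,0xed,0x5a}
#3 dst[0x05+5] := {0xe4,0xd8,0xc8,0xa3,0xed}
#4 dst[0x0e+2] := {0xc8,0xa3}
query mem[0x16]=0x5a, mem[0x18]=0xc1, mem[0x15]=0xed, mem[0x0a]=0xfa

MEM[0x16,0x18,0x15,0x0a] = 5a c1 ed fa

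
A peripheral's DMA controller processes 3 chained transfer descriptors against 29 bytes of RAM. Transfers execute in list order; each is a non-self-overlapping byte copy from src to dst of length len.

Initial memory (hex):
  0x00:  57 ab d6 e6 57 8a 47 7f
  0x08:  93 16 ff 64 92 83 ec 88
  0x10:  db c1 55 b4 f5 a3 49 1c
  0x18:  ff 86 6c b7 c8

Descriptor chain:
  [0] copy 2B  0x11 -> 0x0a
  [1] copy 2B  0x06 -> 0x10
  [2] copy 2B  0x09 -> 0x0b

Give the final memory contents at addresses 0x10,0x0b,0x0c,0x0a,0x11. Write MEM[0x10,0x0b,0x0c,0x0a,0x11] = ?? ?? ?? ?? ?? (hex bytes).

MEM[0x10,0x0b,0x0c,0x0a,0x11] = 47 16 c1 c1 7f

D0: mem[0x0a..0x0b] <- [c1 55]
D1: mem[0x10..0x11] <- [47 7f]
D2: mem[0x0b..0x0c] <- [16 c1]
query mem[0x10]=0x47, mem[0x0b]=0x16, mem[0x0c]=0xc1, mem[0x0a]=0xc1, mem[0x11]=0x7f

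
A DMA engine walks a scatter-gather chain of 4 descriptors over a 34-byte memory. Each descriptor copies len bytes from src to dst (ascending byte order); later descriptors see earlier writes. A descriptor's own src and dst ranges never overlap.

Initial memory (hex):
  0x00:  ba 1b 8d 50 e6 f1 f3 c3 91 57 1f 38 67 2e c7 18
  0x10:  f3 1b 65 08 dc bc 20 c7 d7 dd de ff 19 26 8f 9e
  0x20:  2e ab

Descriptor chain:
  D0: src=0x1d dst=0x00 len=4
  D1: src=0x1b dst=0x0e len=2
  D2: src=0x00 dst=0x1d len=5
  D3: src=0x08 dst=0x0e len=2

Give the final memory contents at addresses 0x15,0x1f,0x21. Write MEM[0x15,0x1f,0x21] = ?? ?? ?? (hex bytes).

  after D0: wrote 4B at 0x00 = 268f9e2e
  after D1: wrote 2B at 0x0e = ff19
  after D2: wrote 5B at 0x1d = 268f9e2ee6
  after D3: wrote 2B at 0x0e = 9157
query mem[0x15]=0xbc, mem[0x1f]=0x9e, mem[0x21]=0xe6

MEM[0x15,0x1f,0x21] = bc 9e e6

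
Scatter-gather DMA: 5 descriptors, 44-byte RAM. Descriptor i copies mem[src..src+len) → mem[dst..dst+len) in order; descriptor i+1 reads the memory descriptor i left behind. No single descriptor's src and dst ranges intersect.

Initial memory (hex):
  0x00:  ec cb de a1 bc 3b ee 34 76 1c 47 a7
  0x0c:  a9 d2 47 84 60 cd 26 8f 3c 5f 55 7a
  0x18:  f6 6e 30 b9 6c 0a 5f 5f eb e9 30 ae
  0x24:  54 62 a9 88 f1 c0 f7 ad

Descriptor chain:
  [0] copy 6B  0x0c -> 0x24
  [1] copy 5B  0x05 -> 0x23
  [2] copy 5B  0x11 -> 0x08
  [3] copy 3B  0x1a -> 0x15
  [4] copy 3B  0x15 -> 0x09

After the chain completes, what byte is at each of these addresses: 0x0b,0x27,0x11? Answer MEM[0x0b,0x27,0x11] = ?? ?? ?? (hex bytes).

  after D0: wrote 6B at 0x24 = a9d2478460cd
  after D1: wrote 5B at 0x23 = 3bee34761c
  after D2: wrote 5B at 0x08 = cd268f3c5f
  after D3: wrote 3B at 0x15 = 30b96c
  after D4: wrote 3B at 0x09 = 30b96c
query mem[0x0b]=0x6c, mem[0x27]=0x1c, mem[0x11]=0xcd

MEM[0x0b,0x27,0x11] = 6c 1c cd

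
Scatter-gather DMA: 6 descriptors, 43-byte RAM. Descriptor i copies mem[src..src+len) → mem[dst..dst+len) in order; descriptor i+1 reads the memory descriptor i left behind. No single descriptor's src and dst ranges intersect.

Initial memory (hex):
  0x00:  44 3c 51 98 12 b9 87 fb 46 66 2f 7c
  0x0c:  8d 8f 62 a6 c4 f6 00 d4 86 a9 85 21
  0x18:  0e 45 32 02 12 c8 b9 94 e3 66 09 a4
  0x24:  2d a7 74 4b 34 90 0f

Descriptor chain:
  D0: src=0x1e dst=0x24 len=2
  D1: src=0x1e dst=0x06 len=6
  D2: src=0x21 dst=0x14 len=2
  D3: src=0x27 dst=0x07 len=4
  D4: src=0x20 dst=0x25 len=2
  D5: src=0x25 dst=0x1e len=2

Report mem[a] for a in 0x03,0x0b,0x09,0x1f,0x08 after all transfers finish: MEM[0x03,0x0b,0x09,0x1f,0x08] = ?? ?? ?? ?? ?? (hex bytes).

D0: mem[0x24..0x25] <- [b9 94]
D1: mem[0x06..0x0b] <- [b9 94 e3 66 09 a4]
D2: mem[0x14..0x15] <- [66 09]
D3: mem[0x07..0x0a] <- [4b 34 90 0f]
D4: mem[0x25..0x26] <- [e3 66]
D5: mem[0x1e..0x1f] <- [e3 66]
query mem[0x03]=0x98, mem[0x0b]=0xa4, mem[0x09]=0x90, mem[0x1f]=0x66, mem[0x08]=0x34

MEM[0x03,0x0b,0x09,0x1f,0x08] = 98 a4 90 66 34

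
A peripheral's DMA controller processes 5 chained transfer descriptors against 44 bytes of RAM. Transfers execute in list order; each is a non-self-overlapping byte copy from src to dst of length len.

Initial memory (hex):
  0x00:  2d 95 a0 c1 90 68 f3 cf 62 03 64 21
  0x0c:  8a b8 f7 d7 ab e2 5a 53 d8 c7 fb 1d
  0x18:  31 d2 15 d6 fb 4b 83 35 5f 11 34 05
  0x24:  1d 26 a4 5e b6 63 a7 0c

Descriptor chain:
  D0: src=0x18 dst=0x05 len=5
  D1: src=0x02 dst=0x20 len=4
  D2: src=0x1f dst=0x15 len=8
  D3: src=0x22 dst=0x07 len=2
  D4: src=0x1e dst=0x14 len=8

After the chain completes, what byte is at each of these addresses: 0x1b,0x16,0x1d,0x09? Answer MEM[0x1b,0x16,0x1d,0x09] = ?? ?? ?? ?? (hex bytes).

MEM[0x1b,0x16,0x1d,0x09] = 26 a0 4b fb

  after D0: wrote 5B at 0x05 = 31d215d6fb
  after D1: wrote 4B at 0x20 = a0c19031
  after D2: wrote 8B at 0x15 = 35a0c190311d26a4
  after D3: wrote 2B at 0x07 = 9031
  after D4: wrote 8B at 0x14 = 8335a0c190311d26
query mem[0x1b]=0x26, mem[0x16]=0xa0, mem[0x1d]=0x4b, mem[0x09]=0xfb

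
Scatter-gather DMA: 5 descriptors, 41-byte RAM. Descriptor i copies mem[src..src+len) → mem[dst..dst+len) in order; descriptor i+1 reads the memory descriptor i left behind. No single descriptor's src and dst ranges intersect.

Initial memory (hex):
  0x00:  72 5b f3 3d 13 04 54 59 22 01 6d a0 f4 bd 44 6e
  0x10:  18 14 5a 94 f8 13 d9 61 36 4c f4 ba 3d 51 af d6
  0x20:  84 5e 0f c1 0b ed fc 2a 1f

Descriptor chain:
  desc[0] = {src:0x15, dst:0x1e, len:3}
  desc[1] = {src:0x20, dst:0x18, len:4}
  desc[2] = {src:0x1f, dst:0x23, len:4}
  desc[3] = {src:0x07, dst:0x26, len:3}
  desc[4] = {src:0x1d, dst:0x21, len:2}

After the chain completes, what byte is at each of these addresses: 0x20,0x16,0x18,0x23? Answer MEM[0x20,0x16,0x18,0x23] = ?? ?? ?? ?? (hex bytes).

#0 dst[0x1e+3] := {0x13,0xd9,0x61}
#1 dst[0x18+4] := {0x61,0x5e,0x0f,0xc1}
#2 dst[0x23+4] := {0xd9,0x61,0x5e,0x0f}
#3 dst[0x26+3] := {0x59,0x22,0x01}
#4 dst[0x21+2] := {0x51,0x13}
query mem[0x20]=0x61, mem[0x16]=0xd9, mem[0x18]=0x61, mem[0x23]=0xd9

MEM[0x20,0x16,0x18,0x23] = 61 d9 61 d9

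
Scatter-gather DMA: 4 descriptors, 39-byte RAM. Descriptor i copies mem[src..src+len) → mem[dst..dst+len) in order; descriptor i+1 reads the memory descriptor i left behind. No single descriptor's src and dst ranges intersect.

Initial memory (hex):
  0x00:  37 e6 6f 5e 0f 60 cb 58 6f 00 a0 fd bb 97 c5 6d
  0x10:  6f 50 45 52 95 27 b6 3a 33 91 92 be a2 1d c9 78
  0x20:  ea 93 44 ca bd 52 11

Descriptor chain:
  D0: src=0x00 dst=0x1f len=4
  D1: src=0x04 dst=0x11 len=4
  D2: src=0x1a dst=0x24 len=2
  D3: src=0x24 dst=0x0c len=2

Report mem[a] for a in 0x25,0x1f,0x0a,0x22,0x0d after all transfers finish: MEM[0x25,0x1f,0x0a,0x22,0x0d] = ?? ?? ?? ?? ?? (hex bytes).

D0: mem[0x1f..0x22] <- [37 e6 6f 5e]
D1: mem[0x11..0x14] <- [0f 60 cb 58]
D2: mem[0x24..0x25] <- [92 be]
D3: mem[0x0c..0x0d] <- [92 be]
query mem[0x25]=0xbe, mem[0x1f]=0x37, mem[0x0a]=0xa0, mem[0x22]=0x5e, mem[0x0d]=0xbe

MEM[0x25,0x1f,0x0a,0x22,0x0d] = be 37 a0 5e be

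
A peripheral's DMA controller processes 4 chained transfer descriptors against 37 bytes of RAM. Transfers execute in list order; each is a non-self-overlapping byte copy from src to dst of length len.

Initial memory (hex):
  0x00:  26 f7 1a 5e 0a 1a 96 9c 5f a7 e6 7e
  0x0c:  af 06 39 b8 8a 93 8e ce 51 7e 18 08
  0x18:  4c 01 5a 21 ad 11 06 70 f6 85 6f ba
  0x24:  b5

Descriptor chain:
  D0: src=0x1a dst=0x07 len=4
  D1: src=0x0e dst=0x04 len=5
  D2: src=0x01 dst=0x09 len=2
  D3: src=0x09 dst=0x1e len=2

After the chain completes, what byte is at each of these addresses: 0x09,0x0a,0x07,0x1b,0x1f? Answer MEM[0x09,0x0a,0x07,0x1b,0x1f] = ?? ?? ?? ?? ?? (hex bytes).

MEM[0x09,0x0a,0x07,0x1b,0x1f] = f7 1a 93 21 1a

#0 dst[0x07+4] := {0x5a,0x21,0xad,0x11}
#1 dst[0x04+5] := {0x39,0xb8,0x8a,0x93,0x8e}
#2 dst[0x09+2] := {0xf7,0x1a}
#3 dst[0x1e+2] := {0xf7,0x1a}
query mem[0x09]=0xf7, mem[0x0a]=0x1a, mem[0x07]=0x93, mem[0x1b]=0x21, mem[0x1f]=0x1a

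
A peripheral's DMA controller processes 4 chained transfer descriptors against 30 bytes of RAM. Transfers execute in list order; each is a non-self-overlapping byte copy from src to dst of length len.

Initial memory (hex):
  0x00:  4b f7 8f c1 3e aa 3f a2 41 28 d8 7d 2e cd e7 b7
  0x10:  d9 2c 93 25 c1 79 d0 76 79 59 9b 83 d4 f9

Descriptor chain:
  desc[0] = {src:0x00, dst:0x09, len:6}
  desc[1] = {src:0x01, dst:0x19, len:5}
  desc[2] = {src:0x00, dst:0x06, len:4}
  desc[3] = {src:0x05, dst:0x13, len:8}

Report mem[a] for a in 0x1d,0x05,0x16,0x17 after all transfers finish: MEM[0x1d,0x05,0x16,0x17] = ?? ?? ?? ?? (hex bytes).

MEM[0x1d,0x05,0x16,0x17] = aa aa 8f c1

  after D0: wrote 6B at 0x09 = 4bf78fc13eaa
  after D1: wrote 5B at 0x19 = f78fc13eaa
  after D2: wrote 4B at 0x06 = 4bf78fc1
  after D3: wrote 8B at 0x13 = aa4bf78fc1f78fc1
query mem[0x1d]=0xaa, mem[0x05]=0xaa, mem[0x16]=0x8f, mem[0x17]=0xc1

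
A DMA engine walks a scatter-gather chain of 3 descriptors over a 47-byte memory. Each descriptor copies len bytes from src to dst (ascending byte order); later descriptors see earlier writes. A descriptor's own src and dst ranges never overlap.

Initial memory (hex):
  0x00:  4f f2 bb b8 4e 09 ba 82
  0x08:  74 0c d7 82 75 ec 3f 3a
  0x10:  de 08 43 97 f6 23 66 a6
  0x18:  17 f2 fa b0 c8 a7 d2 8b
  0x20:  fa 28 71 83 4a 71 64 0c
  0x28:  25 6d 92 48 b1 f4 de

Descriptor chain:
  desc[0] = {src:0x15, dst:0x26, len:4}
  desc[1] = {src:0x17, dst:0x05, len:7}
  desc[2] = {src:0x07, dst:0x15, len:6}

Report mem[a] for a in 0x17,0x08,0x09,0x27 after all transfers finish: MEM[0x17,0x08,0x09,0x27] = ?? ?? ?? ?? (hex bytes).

MEM[0x17,0x08,0x09,0x27] = b0 fa b0 66

[0] 0x15->0x26 len=4 : 23 66 a6 17
[1] 0x17->0x05 len=7 : a6 17 f2 fa b0 c8 a7
[2] 0x07->0x15 len=6 : f2 fa b0 c8 a7 75
query mem[0x17]=0xb0, mem[0x08]=0xfa, mem[0x09]=0xb0, mem[0x27]=0x66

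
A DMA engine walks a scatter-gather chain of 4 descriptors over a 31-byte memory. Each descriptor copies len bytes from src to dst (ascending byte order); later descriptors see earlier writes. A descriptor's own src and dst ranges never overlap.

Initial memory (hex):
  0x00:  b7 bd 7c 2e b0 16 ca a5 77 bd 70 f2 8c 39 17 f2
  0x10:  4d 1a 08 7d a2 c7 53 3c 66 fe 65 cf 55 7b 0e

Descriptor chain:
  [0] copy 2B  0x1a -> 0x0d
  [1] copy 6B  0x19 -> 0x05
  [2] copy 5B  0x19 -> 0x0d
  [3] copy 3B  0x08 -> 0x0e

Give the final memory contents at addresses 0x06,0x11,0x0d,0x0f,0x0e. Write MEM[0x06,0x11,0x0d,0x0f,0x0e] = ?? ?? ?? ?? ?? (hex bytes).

  after D0: wrote 2B at 0x0d = 65cf
  after D1: wrote 6B at 0x05 = fe65cf557b0e
  after D2: wrote 5B at 0x0d = fe65cf557b
  after D3: wrote 3B at 0x0e = 557b0e
query mem[0x06]=0x65, mem[0x11]=0x7b, mem[0x0d]=0xfe, mem[0x0f]=0x7b, mem[0x0e]=0x55

MEM[0x06,0x11,0x0d,0x0f,0x0e] = 65 7b fe 7b 55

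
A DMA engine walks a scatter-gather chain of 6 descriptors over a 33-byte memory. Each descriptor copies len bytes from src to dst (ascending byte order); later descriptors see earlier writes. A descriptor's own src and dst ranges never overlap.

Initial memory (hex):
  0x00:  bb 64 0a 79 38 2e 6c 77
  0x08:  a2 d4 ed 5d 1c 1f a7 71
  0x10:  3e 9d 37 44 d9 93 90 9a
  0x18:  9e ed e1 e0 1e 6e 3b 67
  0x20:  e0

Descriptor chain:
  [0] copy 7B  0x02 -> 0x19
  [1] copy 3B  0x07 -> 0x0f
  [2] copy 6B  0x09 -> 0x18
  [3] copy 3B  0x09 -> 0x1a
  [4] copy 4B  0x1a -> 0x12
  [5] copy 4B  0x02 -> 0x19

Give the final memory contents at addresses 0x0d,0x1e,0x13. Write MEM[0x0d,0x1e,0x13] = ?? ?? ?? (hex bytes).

MEM[0x0d,0x1e,0x13] = 1f 77 ed

D0: mem[0x19..0x1f] <- [0a 79 38 2e 6c 77 a2]
D1: mem[0x0f..0x11] <- [77 a2 d4]
D2: mem[0x18..0x1d] <- [d4 ed 5d 1c 1f a7]
D3: mem[0x1a..0x1c] <- [d4 ed 5d]
D4: mem[0x12..0x15] <- [d4 ed 5d a7]
D5: mem[0x19..0x1c] <- [0a 79 38 2e]
query mem[0x0d]=0x1f, mem[0x1e]=0x77, mem[0x13]=0xed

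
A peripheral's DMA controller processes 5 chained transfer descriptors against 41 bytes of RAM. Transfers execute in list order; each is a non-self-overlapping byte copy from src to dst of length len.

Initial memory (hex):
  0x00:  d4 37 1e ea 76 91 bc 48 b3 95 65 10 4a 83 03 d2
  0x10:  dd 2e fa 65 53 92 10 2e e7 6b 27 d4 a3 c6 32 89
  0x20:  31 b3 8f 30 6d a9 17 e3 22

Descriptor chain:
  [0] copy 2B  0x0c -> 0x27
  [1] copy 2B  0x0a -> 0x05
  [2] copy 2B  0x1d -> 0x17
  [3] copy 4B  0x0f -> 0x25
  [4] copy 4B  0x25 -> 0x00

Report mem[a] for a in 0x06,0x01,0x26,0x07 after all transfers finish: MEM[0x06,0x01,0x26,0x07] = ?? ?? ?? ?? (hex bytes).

MEM[0x06,0x01,0x26,0x07] = 10 dd dd 48

  after D0: wrote 2B at 0x27 = 4a83
  after D1: wrote 2B at 0x05 = 6510
  after D2: wrote 2B at 0x17 = c632
  after D3: wrote 4B at 0x25 = d2dd2efa
  after D4: wrote 4B at 0x00 = d2dd2efa
query mem[0x06]=0x10, mem[0x01]=0xdd, mem[0x26]=0xdd, mem[0x07]=0x48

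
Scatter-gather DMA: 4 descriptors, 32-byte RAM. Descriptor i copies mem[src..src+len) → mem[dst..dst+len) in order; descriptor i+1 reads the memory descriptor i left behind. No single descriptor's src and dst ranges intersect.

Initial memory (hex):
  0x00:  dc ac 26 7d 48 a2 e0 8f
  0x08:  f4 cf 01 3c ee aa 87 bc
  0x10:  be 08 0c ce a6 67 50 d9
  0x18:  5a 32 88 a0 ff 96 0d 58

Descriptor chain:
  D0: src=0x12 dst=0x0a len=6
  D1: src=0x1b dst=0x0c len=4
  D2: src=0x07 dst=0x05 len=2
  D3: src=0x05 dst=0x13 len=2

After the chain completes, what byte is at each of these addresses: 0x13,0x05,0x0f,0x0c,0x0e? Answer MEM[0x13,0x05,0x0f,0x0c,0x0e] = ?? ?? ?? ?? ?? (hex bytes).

D0: mem[0x0a..0x0f] <- [0c ce a6 67 50 d9]
D1: mem[0x0c..0x0f] <- [a0 ff 96 0d]
D2: mem[0x05..0x06] <- [8f f4]
D3: mem[0x13..0x14] <- [8f f4]
query mem[0x13]=0x8f, mem[0x05]=0x8f, mem[0x0f]=0x0d, mem[0x0c]=0xa0, mem[0x0e]=0x96

MEM[0x13,0x05,0x0f,0x0c,0x0e] = 8f 8f 0d a0 96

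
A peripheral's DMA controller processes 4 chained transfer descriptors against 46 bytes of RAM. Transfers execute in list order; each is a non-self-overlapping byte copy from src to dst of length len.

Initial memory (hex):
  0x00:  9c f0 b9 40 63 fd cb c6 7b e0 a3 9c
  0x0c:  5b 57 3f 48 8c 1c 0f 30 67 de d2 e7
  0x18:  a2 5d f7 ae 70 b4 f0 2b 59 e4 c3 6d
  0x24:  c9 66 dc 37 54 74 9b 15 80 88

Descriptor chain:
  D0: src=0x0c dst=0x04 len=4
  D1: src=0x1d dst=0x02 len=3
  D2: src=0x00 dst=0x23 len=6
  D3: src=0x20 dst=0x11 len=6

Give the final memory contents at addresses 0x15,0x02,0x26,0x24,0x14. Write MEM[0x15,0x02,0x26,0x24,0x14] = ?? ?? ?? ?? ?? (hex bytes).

MEM[0x15,0x02,0x26,0x24,0x14] = f0 b4 f0 f0 9c

[0] 0x0c->0x04 len=4 : 5b 57 3f 48
[1] 0x1d->0x02 len=3 : b4 f0 2b
[2] 0x00->0x23 len=6 : 9c f0 b4 f0 2b 57
[3] 0x20->0x11 len=6 : 59 e4 c3 9c f0 b4
query mem[0x15]=0xf0, mem[0x02]=0xb4, mem[0x26]=0xf0, mem[0x24]=0xf0, mem[0x14]=0x9c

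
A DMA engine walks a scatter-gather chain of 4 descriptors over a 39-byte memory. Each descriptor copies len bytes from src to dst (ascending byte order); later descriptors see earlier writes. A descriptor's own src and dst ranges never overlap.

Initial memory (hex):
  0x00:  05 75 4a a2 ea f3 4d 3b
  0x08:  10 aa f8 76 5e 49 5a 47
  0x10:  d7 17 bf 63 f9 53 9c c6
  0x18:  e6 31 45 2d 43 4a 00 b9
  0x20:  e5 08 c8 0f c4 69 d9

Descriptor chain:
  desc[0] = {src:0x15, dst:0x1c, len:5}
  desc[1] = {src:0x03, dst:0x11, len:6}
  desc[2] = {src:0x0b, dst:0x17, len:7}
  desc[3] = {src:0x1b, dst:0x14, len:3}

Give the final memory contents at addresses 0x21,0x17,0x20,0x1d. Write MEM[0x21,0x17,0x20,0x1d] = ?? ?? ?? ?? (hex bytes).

MEM[0x21,0x17,0x20,0x1d] = 08 76 31 a2

D0: mem[0x1c..0x20] <- [53 9c c6 e6 31]
D1: mem[0x11..0x16] <- [a2 ea f3 4d 3b 10]
D2: mem[0x17..0x1d] <- [76 5e 49 5a 47 d7 a2]
D3: mem[0x14..0x16] <- [47 d7 a2]
query mem[0x21]=0x08, mem[0x17]=0x76, mem[0x20]=0x31, mem[0x1d]=0xa2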